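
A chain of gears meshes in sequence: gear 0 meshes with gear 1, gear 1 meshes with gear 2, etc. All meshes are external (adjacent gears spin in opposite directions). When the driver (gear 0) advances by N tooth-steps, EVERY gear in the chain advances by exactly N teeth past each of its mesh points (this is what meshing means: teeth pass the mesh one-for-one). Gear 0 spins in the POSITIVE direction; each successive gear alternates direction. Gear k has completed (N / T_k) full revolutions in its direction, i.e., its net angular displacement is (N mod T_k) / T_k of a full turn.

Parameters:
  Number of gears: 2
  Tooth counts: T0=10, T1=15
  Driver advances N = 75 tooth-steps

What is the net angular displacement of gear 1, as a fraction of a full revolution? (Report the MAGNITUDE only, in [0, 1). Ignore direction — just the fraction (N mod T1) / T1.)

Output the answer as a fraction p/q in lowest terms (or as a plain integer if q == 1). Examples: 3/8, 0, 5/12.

Answer: 0

Derivation:
Chain of 2 gears, tooth counts: [10, 15]
  gear 0: T0=10, direction=positive, advance = 75 mod 10 = 5 teeth = 5/10 turn
  gear 1: T1=15, direction=negative, advance = 75 mod 15 = 0 teeth = 0/15 turn
Gear 1: 75 mod 15 = 0
Fraction = 0 / 15 = 0/1 (gcd(0,15)=15) = 0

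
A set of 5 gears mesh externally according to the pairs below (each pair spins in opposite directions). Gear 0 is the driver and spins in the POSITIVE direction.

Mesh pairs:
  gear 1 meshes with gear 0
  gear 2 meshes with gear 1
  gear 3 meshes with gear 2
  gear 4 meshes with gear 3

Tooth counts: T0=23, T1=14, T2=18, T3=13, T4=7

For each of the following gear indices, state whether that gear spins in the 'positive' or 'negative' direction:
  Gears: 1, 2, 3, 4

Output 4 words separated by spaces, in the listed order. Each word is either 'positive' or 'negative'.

Gear 0 (driver): positive (depth 0)
  gear 1: meshes with gear 0 -> depth 1 -> negative (opposite of gear 0)
  gear 2: meshes with gear 1 -> depth 2 -> positive (opposite of gear 1)
  gear 3: meshes with gear 2 -> depth 3 -> negative (opposite of gear 2)
  gear 4: meshes with gear 3 -> depth 4 -> positive (opposite of gear 3)
Queried indices 1, 2, 3, 4 -> negative, positive, negative, positive

Answer: negative positive negative positive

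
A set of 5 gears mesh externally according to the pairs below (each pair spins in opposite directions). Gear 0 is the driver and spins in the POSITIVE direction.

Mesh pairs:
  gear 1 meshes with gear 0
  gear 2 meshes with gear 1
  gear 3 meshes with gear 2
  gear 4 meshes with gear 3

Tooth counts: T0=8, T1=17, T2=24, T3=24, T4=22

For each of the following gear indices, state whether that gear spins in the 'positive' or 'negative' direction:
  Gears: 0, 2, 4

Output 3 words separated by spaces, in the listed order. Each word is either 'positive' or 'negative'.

Answer: positive positive positive

Derivation:
Gear 0 (driver): positive (depth 0)
  gear 1: meshes with gear 0 -> depth 1 -> negative (opposite of gear 0)
  gear 2: meshes with gear 1 -> depth 2 -> positive (opposite of gear 1)
  gear 3: meshes with gear 2 -> depth 3 -> negative (opposite of gear 2)
  gear 4: meshes with gear 3 -> depth 4 -> positive (opposite of gear 3)
Queried indices 0, 2, 4 -> positive, positive, positive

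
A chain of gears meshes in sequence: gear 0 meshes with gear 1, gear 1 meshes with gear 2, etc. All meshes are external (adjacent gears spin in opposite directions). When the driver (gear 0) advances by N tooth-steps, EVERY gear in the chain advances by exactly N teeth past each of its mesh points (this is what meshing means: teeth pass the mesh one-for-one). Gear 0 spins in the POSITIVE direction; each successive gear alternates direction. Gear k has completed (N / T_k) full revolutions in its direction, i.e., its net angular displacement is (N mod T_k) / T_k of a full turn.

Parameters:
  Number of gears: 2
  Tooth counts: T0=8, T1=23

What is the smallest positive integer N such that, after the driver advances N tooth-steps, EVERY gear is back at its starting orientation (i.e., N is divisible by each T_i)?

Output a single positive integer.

Gear k returns to start when N is a multiple of T_k.
All gears at start simultaneously when N is a common multiple of [8, 23]; the smallest such N is lcm(8, 23).
Start: lcm = T0 = 8
Fold in T1=23: gcd(8, 23) = 1; lcm(8, 23) = 8 * 23 / 1 = 184 / 1 = 184
Full cycle length = 184

Answer: 184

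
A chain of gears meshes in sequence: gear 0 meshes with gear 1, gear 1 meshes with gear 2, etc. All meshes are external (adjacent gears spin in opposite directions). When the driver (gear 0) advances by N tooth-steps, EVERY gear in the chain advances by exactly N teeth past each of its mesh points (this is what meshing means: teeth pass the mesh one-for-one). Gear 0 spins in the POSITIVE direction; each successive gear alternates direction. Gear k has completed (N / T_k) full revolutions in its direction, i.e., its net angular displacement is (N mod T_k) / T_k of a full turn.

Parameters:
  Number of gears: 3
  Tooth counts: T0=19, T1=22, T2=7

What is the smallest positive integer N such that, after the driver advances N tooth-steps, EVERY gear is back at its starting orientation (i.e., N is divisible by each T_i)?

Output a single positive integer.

Gear k returns to start when N is a multiple of T_k.
All gears at start simultaneously when N is a common multiple of [19, 22, 7]; the smallest such N is lcm(19, 22, 7).
Start: lcm = T0 = 19
Fold in T1=22: gcd(19, 22) = 1; lcm(19, 22) = 19 * 22 / 1 = 418 / 1 = 418
Fold in T2=7: gcd(418, 7) = 1; lcm(418, 7) = 418 * 7 / 1 = 2926 / 1 = 2926
Full cycle length = 2926

Answer: 2926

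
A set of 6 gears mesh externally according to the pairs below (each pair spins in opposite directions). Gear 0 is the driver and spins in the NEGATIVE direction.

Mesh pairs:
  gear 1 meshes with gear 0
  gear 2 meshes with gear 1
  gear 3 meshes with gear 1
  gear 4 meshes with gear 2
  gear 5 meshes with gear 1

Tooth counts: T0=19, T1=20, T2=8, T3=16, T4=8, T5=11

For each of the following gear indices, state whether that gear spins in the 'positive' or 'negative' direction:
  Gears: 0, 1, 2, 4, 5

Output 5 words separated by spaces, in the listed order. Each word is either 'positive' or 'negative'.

Answer: negative positive negative positive negative

Derivation:
Gear 0 (driver): negative (depth 0)
  gear 1: meshes with gear 0 -> depth 1 -> positive (opposite of gear 0)
  gear 2: meshes with gear 1 -> depth 2 -> negative (opposite of gear 1)
  gear 3: meshes with gear 1 -> depth 2 -> negative (opposite of gear 1)
  gear 4: meshes with gear 2 -> depth 3 -> positive (opposite of gear 2)
  gear 5: meshes with gear 1 -> depth 2 -> negative (opposite of gear 1)
Queried indices 0, 1, 2, 4, 5 -> negative, positive, negative, positive, negative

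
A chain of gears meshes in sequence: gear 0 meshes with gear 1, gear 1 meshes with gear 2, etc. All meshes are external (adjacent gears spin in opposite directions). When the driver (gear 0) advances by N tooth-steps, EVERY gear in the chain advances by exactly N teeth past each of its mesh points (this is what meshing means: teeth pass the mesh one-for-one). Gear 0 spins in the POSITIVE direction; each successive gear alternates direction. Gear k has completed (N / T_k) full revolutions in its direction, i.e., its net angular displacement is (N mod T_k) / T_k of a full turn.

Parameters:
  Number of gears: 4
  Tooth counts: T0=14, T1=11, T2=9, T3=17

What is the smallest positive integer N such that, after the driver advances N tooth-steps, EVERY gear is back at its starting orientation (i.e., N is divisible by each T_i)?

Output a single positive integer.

Answer: 23562

Derivation:
Gear k returns to start when N is a multiple of T_k.
All gears at start simultaneously when N is a common multiple of [14, 11, 9, 17]; the smallest such N is lcm(14, 11, 9, 17).
Start: lcm = T0 = 14
Fold in T1=11: gcd(14, 11) = 1; lcm(14, 11) = 14 * 11 / 1 = 154 / 1 = 154
Fold in T2=9: gcd(154, 9) = 1; lcm(154, 9) = 154 * 9 / 1 = 1386 / 1 = 1386
Fold in T3=17: gcd(1386, 17) = 1; lcm(1386, 17) = 1386 * 17 / 1 = 23562 / 1 = 23562
Full cycle length = 23562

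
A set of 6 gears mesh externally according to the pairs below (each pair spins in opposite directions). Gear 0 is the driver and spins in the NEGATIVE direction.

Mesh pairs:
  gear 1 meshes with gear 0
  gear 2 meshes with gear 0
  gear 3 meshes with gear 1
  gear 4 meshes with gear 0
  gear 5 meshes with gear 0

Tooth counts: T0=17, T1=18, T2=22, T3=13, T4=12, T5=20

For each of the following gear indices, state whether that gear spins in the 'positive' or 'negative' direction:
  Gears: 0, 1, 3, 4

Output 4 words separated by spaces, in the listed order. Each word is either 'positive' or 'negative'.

Answer: negative positive negative positive

Derivation:
Gear 0 (driver): negative (depth 0)
  gear 1: meshes with gear 0 -> depth 1 -> positive (opposite of gear 0)
  gear 2: meshes with gear 0 -> depth 1 -> positive (opposite of gear 0)
  gear 3: meshes with gear 1 -> depth 2 -> negative (opposite of gear 1)
  gear 4: meshes with gear 0 -> depth 1 -> positive (opposite of gear 0)
  gear 5: meshes with gear 0 -> depth 1 -> positive (opposite of gear 0)
Queried indices 0, 1, 3, 4 -> negative, positive, negative, positive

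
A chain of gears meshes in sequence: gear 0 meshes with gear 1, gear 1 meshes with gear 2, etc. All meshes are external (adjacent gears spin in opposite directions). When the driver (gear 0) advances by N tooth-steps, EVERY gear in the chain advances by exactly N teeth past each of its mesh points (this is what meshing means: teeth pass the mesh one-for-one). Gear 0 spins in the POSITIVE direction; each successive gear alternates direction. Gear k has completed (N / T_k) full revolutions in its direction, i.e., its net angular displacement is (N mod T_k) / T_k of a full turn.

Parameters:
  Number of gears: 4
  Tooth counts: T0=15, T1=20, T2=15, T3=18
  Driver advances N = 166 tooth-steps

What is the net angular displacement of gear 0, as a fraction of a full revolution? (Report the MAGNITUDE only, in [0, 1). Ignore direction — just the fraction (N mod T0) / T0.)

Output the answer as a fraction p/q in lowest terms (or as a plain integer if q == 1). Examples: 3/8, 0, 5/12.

Chain of 4 gears, tooth counts: [15, 20, 15, 18]
  gear 0: T0=15, direction=positive, advance = 166 mod 15 = 1 teeth = 1/15 turn
  gear 1: T1=20, direction=negative, advance = 166 mod 20 = 6 teeth = 6/20 turn
  gear 2: T2=15, direction=positive, advance = 166 mod 15 = 1 teeth = 1/15 turn
  gear 3: T3=18, direction=negative, advance = 166 mod 18 = 4 teeth = 4/18 turn
Gear 0: 166 mod 15 = 1
Fraction = 1 / 15 = 1/15 (gcd(1,15)=1) = 1/15

Answer: 1/15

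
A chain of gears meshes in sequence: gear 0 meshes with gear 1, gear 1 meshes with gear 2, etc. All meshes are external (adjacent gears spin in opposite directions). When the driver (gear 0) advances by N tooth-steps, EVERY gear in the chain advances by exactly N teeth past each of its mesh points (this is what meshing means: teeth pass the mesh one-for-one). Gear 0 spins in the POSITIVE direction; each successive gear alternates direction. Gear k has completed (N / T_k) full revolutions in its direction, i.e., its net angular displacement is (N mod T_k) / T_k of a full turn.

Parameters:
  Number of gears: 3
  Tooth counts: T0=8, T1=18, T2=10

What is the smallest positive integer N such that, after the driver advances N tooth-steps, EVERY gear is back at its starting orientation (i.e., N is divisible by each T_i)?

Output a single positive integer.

Gear k returns to start when N is a multiple of T_k.
All gears at start simultaneously when N is a common multiple of [8, 18, 10]; the smallest such N is lcm(8, 18, 10).
Start: lcm = T0 = 8
Fold in T1=18: gcd(8, 18) = 2; lcm(8, 18) = 8 * 18 / 2 = 144 / 2 = 72
Fold in T2=10: gcd(72, 10) = 2; lcm(72, 10) = 72 * 10 / 2 = 720 / 2 = 360
Full cycle length = 360

Answer: 360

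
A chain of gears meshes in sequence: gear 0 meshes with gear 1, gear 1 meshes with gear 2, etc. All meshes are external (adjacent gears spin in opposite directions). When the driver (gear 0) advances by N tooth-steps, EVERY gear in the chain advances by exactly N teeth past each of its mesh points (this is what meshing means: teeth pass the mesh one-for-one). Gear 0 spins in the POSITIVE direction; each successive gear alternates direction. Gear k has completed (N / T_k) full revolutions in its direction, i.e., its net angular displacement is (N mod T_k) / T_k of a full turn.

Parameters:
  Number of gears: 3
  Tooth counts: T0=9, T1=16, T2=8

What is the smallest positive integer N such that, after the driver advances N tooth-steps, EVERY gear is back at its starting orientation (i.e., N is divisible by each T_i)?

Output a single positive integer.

Gear k returns to start when N is a multiple of T_k.
All gears at start simultaneously when N is a common multiple of [9, 16, 8]; the smallest such N is lcm(9, 16, 8).
Start: lcm = T0 = 9
Fold in T1=16: gcd(9, 16) = 1; lcm(9, 16) = 9 * 16 / 1 = 144 / 1 = 144
Fold in T2=8: gcd(144, 8) = 8; lcm(144, 8) = 144 * 8 / 8 = 1152 / 8 = 144
Full cycle length = 144

Answer: 144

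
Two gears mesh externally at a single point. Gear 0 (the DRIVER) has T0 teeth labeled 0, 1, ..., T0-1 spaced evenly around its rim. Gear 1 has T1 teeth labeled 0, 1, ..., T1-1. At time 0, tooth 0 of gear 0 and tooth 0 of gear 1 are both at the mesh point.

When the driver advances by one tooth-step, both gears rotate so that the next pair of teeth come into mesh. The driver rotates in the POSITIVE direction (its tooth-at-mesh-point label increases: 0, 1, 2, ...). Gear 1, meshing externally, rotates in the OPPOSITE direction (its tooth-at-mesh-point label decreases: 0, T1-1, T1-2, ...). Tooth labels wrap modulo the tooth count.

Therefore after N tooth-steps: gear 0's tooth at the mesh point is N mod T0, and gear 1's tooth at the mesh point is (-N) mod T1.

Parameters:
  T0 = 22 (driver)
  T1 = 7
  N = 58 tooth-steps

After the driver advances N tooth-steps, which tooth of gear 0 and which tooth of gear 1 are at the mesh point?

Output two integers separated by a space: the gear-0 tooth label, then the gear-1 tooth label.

Answer: 14 5

Derivation:
Gear 0 (driver, T0=22): tooth at mesh = N mod T0
  58 = 2 * 22 + 14, so 58 mod 22 = 14
  gear 0 tooth = 14
Gear 1 (driven, T1=7): tooth at mesh = (-N) mod T1
  58 = 8 * 7 + 2, so 58 mod 7 = 2
  (-58) mod 7 = (-2) mod 7 = 7 - 2 = 5
Mesh after 58 steps: gear-0 tooth 14 meets gear-1 tooth 5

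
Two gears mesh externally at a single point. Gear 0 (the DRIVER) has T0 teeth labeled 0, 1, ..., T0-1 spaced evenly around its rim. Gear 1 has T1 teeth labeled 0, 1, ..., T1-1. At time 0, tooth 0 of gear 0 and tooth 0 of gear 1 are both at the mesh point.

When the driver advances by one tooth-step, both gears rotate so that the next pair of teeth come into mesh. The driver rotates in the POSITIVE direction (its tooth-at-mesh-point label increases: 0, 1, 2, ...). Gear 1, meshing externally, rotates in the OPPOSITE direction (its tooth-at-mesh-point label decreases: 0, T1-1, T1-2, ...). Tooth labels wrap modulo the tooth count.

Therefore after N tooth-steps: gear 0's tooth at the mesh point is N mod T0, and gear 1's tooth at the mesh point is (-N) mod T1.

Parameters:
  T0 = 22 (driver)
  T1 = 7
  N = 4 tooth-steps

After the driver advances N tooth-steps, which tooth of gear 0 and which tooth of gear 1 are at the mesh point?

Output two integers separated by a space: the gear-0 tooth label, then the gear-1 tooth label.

Gear 0 (driver, T0=22): tooth at mesh = N mod T0
  4 = 0 * 22 + 4, so 4 mod 22 = 4
  gear 0 tooth = 4
Gear 1 (driven, T1=7): tooth at mesh = (-N) mod T1
  4 = 0 * 7 + 4, so 4 mod 7 = 4
  (-4) mod 7 = (-4) mod 7 = 7 - 4 = 3
Mesh after 4 steps: gear-0 tooth 4 meets gear-1 tooth 3

Answer: 4 3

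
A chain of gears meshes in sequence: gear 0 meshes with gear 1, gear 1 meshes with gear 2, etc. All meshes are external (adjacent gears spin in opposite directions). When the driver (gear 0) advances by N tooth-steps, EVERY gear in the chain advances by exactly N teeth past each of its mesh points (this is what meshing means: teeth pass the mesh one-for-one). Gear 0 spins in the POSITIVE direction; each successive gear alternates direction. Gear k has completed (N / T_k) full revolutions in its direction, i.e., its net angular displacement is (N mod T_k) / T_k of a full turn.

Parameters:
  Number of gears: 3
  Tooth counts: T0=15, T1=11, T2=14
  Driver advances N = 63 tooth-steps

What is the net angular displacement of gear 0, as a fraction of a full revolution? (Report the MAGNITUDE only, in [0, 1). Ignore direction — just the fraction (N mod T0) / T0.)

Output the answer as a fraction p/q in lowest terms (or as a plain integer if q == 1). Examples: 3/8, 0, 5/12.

Chain of 3 gears, tooth counts: [15, 11, 14]
  gear 0: T0=15, direction=positive, advance = 63 mod 15 = 3 teeth = 3/15 turn
  gear 1: T1=11, direction=negative, advance = 63 mod 11 = 8 teeth = 8/11 turn
  gear 2: T2=14, direction=positive, advance = 63 mod 14 = 7 teeth = 7/14 turn
Gear 0: 63 mod 15 = 3
Fraction = 3 / 15 = 1/5 (gcd(3,15)=3) = 1/5

Answer: 1/5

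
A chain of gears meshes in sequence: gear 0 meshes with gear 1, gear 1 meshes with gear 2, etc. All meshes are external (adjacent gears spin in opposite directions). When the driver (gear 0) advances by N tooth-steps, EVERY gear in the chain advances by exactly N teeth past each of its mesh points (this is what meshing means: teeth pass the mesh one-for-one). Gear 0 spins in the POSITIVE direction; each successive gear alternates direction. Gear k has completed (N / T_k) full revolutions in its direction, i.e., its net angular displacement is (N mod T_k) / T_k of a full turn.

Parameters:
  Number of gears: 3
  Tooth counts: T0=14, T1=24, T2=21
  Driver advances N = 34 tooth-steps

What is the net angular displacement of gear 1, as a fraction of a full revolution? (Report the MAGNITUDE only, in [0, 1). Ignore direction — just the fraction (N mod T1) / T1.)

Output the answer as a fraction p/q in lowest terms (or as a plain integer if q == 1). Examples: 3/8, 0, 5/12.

Chain of 3 gears, tooth counts: [14, 24, 21]
  gear 0: T0=14, direction=positive, advance = 34 mod 14 = 6 teeth = 6/14 turn
  gear 1: T1=24, direction=negative, advance = 34 mod 24 = 10 teeth = 10/24 turn
  gear 2: T2=21, direction=positive, advance = 34 mod 21 = 13 teeth = 13/21 turn
Gear 1: 34 mod 24 = 10
Fraction = 10 / 24 = 5/12 (gcd(10,24)=2) = 5/12

Answer: 5/12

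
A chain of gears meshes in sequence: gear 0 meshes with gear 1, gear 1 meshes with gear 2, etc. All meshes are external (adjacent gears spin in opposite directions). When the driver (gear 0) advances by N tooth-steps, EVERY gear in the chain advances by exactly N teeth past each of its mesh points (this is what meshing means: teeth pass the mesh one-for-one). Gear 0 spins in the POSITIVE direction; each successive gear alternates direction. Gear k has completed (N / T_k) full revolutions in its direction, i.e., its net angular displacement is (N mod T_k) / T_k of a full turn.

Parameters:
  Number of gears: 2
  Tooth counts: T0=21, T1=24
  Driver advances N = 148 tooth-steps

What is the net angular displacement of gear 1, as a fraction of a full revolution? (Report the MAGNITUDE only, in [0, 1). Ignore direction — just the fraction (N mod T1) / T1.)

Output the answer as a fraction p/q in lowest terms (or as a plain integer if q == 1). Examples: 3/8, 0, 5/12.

Answer: 1/6

Derivation:
Chain of 2 gears, tooth counts: [21, 24]
  gear 0: T0=21, direction=positive, advance = 148 mod 21 = 1 teeth = 1/21 turn
  gear 1: T1=24, direction=negative, advance = 148 mod 24 = 4 teeth = 4/24 turn
Gear 1: 148 mod 24 = 4
Fraction = 4 / 24 = 1/6 (gcd(4,24)=4) = 1/6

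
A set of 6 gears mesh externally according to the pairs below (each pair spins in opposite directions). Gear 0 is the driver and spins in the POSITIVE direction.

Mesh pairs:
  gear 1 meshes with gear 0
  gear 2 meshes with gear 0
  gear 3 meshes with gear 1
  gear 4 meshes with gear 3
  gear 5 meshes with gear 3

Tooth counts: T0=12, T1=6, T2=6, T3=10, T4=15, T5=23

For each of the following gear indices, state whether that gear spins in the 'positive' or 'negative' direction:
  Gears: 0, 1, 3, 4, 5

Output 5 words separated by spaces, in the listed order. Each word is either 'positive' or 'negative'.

Gear 0 (driver): positive (depth 0)
  gear 1: meshes with gear 0 -> depth 1 -> negative (opposite of gear 0)
  gear 2: meshes with gear 0 -> depth 1 -> negative (opposite of gear 0)
  gear 3: meshes with gear 1 -> depth 2 -> positive (opposite of gear 1)
  gear 4: meshes with gear 3 -> depth 3 -> negative (opposite of gear 3)
  gear 5: meshes with gear 3 -> depth 3 -> negative (opposite of gear 3)
Queried indices 0, 1, 3, 4, 5 -> positive, negative, positive, negative, negative

Answer: positive negative positive negative negative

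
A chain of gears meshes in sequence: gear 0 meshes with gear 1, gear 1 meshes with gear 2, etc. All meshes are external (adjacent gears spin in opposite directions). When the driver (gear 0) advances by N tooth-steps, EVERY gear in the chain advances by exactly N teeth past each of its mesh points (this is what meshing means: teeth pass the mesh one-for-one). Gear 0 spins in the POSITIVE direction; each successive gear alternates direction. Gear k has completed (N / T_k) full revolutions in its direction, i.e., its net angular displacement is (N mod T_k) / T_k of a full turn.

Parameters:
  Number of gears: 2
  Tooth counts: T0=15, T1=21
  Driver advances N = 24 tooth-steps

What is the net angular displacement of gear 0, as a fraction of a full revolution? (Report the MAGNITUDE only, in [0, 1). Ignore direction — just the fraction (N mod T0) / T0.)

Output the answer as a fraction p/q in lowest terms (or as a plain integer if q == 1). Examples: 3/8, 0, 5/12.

Answer: 3/5

Derivation:
Chain of 2 gears, tooth counts: [15, 21]
  gear 0: T0=15, direction=positive, advance = 24 mod 15 = 9 teeth = 9/15 turn
  gear 1: T1=21, direction=negative, advance = 24 mod 21 = 3 teeth = 3/21 turn
Gear 0: 24 mod 15 = 9
Fraction = 9 / 15 = 3/5 (gcd(9,15)=3) = 3/5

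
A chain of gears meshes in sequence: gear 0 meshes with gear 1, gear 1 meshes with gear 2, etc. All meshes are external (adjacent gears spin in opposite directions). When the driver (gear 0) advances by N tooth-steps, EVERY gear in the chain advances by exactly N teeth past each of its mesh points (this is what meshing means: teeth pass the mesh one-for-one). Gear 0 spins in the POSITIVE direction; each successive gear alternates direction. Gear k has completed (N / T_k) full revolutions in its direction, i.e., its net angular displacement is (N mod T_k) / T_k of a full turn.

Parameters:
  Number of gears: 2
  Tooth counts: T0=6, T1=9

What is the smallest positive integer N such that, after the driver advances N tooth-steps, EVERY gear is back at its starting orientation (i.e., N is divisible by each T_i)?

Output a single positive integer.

Answer: 18

Derivation:
Gear k returns to start when N is a multiple of T_k.
All gears at start simultaneously when N is a common multiple of [6, 9]; the smallest such N is lcm(6, 9).
Start: lcm = T0 = 6
Fold in T1=9: gcd(6, 9) = 3; lcm(6, 9) = 6 * 9 / 3 = 54 / 3 = 18
Full cycle length = 18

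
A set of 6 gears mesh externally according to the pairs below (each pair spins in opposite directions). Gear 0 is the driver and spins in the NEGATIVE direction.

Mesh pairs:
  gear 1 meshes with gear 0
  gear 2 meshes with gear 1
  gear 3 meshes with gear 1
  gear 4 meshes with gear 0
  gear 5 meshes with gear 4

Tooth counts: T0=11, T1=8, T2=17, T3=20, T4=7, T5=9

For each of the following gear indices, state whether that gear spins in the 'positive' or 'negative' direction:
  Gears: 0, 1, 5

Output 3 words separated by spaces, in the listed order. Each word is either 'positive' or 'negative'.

Gear 0 (driver): negative (depth 0)
  gear 1: meshes with gear 0 -> depth 1 -> positive (opposite of gear 0)
  gear 2: meshes with gear 1 -> depth 2 -> negative (opposite of gear 1)
  gear 3: meshes with gear 1 -> depth 2 -> negative (opposite of gear 1)
  gear 4: meshes with gear 0 -> depth 1 -> positive (opposite of gear 0)
  gear 5: meshes with gear 4 -> depth 2 -> negative (opposite of gear 4)
Queried indices 0, 1, 5 -> negative, positive, negative

Answer: negative positive negative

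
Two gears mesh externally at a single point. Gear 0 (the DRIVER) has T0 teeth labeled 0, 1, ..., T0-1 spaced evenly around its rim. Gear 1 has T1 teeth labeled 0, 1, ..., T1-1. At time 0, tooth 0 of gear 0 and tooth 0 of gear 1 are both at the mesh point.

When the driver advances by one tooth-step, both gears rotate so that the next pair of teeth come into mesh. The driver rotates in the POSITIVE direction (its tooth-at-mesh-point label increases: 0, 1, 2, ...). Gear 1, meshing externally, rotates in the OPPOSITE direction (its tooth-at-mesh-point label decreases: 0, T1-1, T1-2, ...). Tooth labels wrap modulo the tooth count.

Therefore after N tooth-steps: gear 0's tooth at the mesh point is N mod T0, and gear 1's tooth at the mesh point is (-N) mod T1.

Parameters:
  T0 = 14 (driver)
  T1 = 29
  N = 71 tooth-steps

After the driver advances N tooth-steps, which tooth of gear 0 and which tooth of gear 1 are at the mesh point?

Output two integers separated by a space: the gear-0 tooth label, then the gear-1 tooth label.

Answer: 1 16

Derivation:
Gear 0 (driver, T0=14): tooth at mesh = N mod T0
  71 = 5 * 14 + 1, so 71 mod 14 = 1
  gear 0 tooth = 1
Gear 1 (driven, T1=29): tooth at mesh = (-N) mod T1
  71 = 2 * 29 + 13, so 71 mod 29 = 13
  (-71) mod 29 = (-13) mod 29 = 29 - 13 = 16
Mesh after 71 steps: gear-0 tooth 1 meets gear-1 tooth 16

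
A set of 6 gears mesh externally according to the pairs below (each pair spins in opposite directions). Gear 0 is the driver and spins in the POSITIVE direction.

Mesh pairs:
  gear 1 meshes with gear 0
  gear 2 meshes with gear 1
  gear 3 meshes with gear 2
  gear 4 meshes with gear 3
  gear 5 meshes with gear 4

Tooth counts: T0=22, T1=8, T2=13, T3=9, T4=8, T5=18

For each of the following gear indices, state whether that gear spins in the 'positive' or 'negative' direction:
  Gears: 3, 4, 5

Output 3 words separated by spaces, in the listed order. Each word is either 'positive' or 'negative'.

Gear 0 (driver): positive (depth 0)
  gear 1: meshes with gear 0 -> depth 1 -> negative (opposite of gear 0)
  gear 2: meshes with gear 1 -> depth 2 -> positive (opposite of gear 1)
  gear 3: meshes with gear 2 -> depth 3 -> negative (opposite of gear 2)
  gear 4: meshes with gear 3 -> depth 4 -> positive (opposite of gear 3)
  gear 5: meshes with gear 4 -> depth 5 -> negative (opposite of gear 4)
Queried indices 3, 4, 5 -> negative, positive, negative

Answer: negative positive negative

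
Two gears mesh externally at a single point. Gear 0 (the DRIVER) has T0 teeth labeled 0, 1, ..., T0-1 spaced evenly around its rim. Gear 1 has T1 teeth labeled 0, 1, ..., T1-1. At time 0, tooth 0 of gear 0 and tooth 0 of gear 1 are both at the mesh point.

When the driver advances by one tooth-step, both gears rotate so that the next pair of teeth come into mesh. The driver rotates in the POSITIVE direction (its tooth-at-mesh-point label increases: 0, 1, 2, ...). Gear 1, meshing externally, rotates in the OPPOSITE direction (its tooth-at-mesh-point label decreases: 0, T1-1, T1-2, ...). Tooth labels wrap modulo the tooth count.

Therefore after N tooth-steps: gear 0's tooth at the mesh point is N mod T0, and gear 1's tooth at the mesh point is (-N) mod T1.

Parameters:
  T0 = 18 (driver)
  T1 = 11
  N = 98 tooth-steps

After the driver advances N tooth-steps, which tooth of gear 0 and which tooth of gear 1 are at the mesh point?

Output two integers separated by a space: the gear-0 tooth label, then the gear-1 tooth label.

Answer: 8 1

Derivation:
Gear 0 (driver, T0=18): tooth at mesh = N mod T0
  98 = 5 * 18 + 8, so 98 mod 18 = 8
  gear 0 tooth = 8
Gear 1 (driven, T1=11): tooth at mesh = (-N) mod T1
  98 = 8 * 11 + 10, so 98 mod 11 = 10
  (-98) mod 11 = (-10) mod 11 = 11 - 10 = 1
Mesh after 98 steps: gear-0 tooth 8 meets gear-1 tooth 1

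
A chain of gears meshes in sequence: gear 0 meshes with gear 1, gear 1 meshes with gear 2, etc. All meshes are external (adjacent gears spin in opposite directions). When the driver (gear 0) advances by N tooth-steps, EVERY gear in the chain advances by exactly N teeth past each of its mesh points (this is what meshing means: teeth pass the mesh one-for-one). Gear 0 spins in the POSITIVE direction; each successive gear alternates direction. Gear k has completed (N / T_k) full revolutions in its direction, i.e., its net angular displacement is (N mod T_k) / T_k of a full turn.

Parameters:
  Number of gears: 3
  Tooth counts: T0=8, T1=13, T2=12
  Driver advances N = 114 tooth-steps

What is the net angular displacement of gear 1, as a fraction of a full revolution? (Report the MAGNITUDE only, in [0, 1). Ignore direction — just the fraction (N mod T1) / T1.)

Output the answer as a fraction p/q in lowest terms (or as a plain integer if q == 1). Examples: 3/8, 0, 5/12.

Chain of 3 gears, tooth counts: [8, 13, 12]
  gear 0: T0=8, direction=positive, advance = 114 mod 8 = 2 teeth = 2/8 turn
  gear 1: T1=13, direction=negative, advance = 114 mod 13 = 10 teeth = 10/13 turn
  gear 2: T2=12, direction=positive, advance = 114 mod 12 = 6 teeth = 6/12 turn
Gear 1: 114 mod 13 = 10
Fraction = 10 / 13 = 10/13 (gcd(10,13)=1) = 10/13

Answer: 10/13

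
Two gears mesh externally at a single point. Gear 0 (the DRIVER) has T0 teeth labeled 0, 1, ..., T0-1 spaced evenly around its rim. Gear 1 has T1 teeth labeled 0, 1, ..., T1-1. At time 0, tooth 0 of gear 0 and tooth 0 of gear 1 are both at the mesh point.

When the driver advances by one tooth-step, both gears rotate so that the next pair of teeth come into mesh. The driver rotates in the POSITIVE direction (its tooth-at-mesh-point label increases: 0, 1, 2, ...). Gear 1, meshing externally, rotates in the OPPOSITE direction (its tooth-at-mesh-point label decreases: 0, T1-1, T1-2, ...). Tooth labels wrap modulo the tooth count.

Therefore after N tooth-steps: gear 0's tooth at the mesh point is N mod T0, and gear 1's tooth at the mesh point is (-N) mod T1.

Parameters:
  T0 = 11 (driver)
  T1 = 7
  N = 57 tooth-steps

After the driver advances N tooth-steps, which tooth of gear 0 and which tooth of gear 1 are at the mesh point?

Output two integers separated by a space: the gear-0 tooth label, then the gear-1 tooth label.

Gear 0 (driver, T0=11): tooth at mesh = N mod T0
  57 = 5 * 11 + 2, so 57 mod 11 = 2
  gear 0 tooth = 2
Gear 1 (driven, T1=7): tooth at mesh = (-N) mod T1
  57 = 8 * 7 + 1, so 57 mod 7 = 1
  (-57) mod 7 = (-1) mod 7 = 7 - 1 = 6
Mesh after 57 steps: gear-0 tooth 2 meets gear-1 tooth 6

Answer: 2 6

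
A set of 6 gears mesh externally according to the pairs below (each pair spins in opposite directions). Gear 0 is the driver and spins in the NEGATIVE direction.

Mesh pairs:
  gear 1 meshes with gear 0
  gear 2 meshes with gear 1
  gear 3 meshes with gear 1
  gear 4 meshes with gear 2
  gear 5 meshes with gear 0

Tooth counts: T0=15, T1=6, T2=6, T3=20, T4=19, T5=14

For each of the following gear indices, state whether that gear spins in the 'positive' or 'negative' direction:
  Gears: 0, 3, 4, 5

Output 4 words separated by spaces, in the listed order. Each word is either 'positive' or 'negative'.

Gear 0 (driver): negative (depth 0)
  gear 1: meshes with gear 0 -> depth 1 -> positive (opposite of gear 0)
  gear 2: meshes with gear 1 -> depth 2 -> negative (opposite of gear 1)
  gear 3: meshes with gear 1 -> depth 2 -> negative (opposite of gear 1)
  gear 4: meshes with gear 2 -> depth 3 -> positive (opposite of gear 2)
  gear 5: meshes with gear 0 -> depth 1 -> positive (opposite of gear 0)
Queried indices 0, 3, 4, 5 -> negative, negative, positive, positive

Answer: negative negative positive positive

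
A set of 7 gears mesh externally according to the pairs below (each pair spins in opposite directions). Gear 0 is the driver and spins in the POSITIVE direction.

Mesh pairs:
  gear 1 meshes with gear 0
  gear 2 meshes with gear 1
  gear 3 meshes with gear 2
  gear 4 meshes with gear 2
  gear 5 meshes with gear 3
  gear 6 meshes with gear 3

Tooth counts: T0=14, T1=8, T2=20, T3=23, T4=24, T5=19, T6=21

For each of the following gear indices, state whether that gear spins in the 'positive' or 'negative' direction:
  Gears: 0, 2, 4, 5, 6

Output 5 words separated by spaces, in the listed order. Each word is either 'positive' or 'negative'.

Answer: positive positive negative positive positive

Derivation:
Gear 0 (driver): positive (depth 0)
  gear 1: meshes with gear 0 -> depth 1 -> negative (opposite of gear 0)
  gear 2: meshes with gear 1 -> depth 2 -> positive (opposite of gear 1)
  gear 3: meshes with gear 2 -> depth 3 -> negative (opposite of gear 2)
  gear 4: meshes with gear 2 -> depth 3 -> negative (opposite of gear 2)
  gear 5: meshes with gear 3 -> depth 4 -> positive (opposite of gear 3)
  gear 6: meshes with gear 3 -> depth 4 -> positive (opposite of gear 3)
Queried indices 0, 2, 4, 5, 6 -> positive, positive, negative, positive, positive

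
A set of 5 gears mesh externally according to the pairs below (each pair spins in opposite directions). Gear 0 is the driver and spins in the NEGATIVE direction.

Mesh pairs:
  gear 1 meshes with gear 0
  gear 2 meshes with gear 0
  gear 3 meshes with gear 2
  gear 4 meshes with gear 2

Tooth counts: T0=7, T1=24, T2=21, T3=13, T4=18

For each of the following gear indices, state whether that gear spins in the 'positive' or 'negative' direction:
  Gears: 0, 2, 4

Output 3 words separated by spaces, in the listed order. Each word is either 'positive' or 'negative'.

Answer: negative positive negative

Derivation:
Gear 0 (driver): negative (depth 0)
  gear 1: meshes with gear 0 -> depth 1 -> positive (opposite of gear 0)
  gear 2: meshes with gear 0 -> depth 1 -> positive (opposite of gear 0)
  gear 3: meshes with gear 2 -> depth 2 -> negative (opposite of gear 2)
  gear 4: meshes with gear 2 -> depth 2 -> negative (opposite of gear 2)
Queried indices 0, 2, 4 -> negative, positive, negative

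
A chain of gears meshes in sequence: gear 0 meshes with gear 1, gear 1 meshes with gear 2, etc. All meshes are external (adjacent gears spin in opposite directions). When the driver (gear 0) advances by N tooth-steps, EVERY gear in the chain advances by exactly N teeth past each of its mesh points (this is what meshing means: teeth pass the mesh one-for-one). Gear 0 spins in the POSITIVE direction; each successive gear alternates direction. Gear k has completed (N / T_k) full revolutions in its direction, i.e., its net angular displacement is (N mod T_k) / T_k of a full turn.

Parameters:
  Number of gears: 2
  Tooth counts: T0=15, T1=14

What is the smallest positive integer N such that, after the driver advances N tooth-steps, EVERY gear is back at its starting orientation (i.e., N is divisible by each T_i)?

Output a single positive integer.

Answer: 210

Derivation:
Gear k returns to start when N is a multiple of T_k.
All gears at start simultaneously when N is a common multiple of [15, 14]; the smallest such N is lcm(15, 14).
Start: lcm = T0 = 15
Fold in T1=14: gcd(15, 14) = 1; lcm(15, 14) = 15 * 14 / 1 = 210 / 1 = 210
Full cycle length = 210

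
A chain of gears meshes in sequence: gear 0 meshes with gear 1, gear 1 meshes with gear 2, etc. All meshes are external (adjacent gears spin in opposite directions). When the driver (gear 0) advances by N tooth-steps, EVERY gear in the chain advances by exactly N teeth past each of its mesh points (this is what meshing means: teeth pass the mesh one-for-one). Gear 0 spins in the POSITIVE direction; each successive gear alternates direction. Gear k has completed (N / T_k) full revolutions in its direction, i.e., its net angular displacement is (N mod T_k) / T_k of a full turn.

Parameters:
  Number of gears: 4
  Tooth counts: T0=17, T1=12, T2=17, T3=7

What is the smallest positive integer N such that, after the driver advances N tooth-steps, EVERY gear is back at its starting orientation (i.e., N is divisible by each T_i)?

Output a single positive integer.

Answer: 1428

Derivation:
Gear k returns to start when N is a multiple of T_k.
All gears at start simultaneously when N is a common multiple of [17, 12, 17, 7]; the smallest such N is lcm(17, 12, 17, 7).
Start: lcm = T0 = 17
Fold in T1=12: gcd(17, 12) = 1; lcm(17, 12) = 17 * 12 / 1 = 204 / 1 = 204
Fold in T2=17: gcd(204, 17) = 17; lcm(204, 17) = 204 * 17 / 17 = 3468 / 17 = 204
Fold in T3=7: gcd(204, 7) = 1; lcm(204, 7) = 204 * 7 / 1 = 1428 / 1 = 1428
Full cycle length = 1428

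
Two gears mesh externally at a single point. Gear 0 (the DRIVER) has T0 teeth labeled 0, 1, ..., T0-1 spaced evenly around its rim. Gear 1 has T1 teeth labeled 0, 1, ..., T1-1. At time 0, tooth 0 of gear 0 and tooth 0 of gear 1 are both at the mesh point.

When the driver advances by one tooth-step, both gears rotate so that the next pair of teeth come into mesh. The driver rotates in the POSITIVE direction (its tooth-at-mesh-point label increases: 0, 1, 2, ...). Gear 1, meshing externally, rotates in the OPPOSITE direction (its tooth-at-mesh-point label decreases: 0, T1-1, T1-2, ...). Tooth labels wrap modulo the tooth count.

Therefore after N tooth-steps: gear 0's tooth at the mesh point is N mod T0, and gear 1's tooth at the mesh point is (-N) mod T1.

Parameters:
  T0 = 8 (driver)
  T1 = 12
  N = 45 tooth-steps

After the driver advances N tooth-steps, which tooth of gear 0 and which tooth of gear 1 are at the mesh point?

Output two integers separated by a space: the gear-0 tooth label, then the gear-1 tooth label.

Answer: 5 3

Derivation:
Gear 0 (driver, T0=8): tooth at mesh = N mod T0
  45 = 5 * 8 + 5, so 45 mod 8 = 5
  gear 0 tooth = 5
Gear 1 (driven, T1=12): tooth at mesh = (-N) mod T1
  45 = 3 * 12 + 9, so 45 mod 12 = 9
  (-45) mod 12 = (-9) mod 12 = 12 - 9 = 3
Mesh after 45 steps: gear-0 tooth 5 meets gear-1 tooth 3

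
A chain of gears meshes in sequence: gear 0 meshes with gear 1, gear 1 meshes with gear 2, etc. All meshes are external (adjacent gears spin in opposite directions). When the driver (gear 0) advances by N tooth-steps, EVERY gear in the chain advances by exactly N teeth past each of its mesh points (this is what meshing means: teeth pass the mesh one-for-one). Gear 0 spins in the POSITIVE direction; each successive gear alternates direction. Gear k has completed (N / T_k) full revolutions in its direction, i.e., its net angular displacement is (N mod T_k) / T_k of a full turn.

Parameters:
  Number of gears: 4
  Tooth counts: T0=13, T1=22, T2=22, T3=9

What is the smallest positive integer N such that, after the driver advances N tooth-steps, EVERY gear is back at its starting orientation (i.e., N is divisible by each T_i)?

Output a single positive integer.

Answer: 2574

Derivation:
Gear k returns to start when N is a multiple of T_k.
All gears at start simultaneously when N is a common multiple of [13, 22, 22, 9]; the smallest such N is lcm(13, 22, 22, 9).
Start: lcm = T0 = 13
Fold in T1=22: gcd(13, 22) = 1; lcm(13, 22) = 13 * 22 / 1 = 286 / 1 = 286
Fold in T2=22: gcd(286, 22) = 22; lcm(286, 22) = 286 * 22 / 22 = 6292 / 22 = 286
Fold in T3=9: gcd(286, 9) = 1; lcm(286, 9) = 286 * 9 / 1 = 2574 / 1 = 2574
Full cycle length = 2574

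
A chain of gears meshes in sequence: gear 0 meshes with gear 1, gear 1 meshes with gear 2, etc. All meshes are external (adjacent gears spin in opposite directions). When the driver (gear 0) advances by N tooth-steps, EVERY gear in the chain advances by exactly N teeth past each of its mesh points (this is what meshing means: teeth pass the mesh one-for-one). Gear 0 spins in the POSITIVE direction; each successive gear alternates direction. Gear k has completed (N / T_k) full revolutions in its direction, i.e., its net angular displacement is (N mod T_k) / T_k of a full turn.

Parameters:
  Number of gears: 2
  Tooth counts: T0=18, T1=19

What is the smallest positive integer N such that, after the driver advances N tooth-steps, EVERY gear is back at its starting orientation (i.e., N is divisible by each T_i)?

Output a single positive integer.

Gear k returns to start when N is a multiple of T_k.
All gears at start simultaneously when N is a common multiple of [18, 19]; the smallest such N is lcm(18, 19).
Start: lcm = T0 = 18
Fold in T1=19: gcd(18, 19) = 1; lcm(18, 19) = 18 * 19 / 1 = 342 / 1 = 342
Full cycle length = 342

Answer: 342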